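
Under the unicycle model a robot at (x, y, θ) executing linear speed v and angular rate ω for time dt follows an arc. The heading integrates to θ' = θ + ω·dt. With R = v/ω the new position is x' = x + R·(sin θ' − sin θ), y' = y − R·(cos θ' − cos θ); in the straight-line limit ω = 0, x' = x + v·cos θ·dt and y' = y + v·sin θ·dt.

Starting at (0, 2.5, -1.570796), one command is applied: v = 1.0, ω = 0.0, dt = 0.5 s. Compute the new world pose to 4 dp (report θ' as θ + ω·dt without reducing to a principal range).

θ' = -1.5708 + 0.0·0.5 = -1.5708
ω = 0 → straight: x' = 0 + 1.0·cos(-1.5708)·0.5 = 0.0000
y' = 2.5 + 1.0·sin(-1.5708)·0.5 = 2.0000

(0.0000, 2.0000, -1.5708)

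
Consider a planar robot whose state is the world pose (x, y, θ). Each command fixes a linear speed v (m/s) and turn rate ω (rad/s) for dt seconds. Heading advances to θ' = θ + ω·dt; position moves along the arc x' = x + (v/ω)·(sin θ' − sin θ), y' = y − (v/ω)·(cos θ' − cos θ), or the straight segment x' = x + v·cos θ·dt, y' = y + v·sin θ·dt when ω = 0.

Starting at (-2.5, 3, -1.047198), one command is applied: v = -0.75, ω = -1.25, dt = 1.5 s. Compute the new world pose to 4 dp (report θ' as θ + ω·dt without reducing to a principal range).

θ' = -1.0472 + -1.25·1.5 = -2.9222
R = v/ω = -0.75/-1.25 = 0.6000
x' = -2.5 + 0.6000·(sin -2.9222 − sin -1.0472) = -2.1110
y' = 3 − 0.6000·(cos -2.9222 − cos -1.0472) = 3.8856

(-2.1110, 3.8856, -2.9222)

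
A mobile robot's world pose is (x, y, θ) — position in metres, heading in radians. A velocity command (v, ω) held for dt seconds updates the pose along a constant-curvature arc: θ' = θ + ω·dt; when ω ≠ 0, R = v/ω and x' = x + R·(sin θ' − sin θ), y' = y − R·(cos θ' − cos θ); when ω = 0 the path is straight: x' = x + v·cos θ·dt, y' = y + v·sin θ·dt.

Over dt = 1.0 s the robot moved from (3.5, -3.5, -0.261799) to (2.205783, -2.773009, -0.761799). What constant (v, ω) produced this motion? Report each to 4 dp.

Δθ = -0.761799 − -0.261799 = -0.500000
ω = Δθ/dt = -0.500000/1.0 = -0.5000
R = Δx/(sin θ' − sin θ) = 3.0000
v = R·ω = 3.0000·-0.5000 = -1.5000

v = -1.5000, ω = -0.5000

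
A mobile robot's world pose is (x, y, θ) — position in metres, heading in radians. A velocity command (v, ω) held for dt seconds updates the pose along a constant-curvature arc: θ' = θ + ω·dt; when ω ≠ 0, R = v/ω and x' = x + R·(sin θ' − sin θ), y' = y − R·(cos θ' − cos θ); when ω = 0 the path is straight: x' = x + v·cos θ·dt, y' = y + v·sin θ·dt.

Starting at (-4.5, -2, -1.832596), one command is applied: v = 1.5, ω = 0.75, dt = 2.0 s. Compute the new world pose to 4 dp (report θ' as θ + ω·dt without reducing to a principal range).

(-3.2211, -4.4080, -0.3326)

θ' = -1.8326 + 0.75·2.0 = -0.3326
R = v/ω = 1.5/0.75 = 2.0000
x' = -4.5 + 2.0000·(sin -0.3326 − sin -1.8326) = -3.2211
y' = -2 − 2.0000·(cos -0.3326 − cos -1.8326) = -4.4080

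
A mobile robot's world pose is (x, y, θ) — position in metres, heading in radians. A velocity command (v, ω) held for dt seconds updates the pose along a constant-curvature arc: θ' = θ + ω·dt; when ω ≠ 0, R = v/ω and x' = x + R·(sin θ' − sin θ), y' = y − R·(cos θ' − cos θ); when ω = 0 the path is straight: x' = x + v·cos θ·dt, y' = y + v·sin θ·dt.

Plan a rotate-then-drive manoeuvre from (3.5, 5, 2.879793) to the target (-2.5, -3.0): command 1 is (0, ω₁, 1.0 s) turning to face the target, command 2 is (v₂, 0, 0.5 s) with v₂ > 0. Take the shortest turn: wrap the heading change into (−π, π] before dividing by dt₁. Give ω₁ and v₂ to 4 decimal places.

heading to target = atan2(-3−5, -2.5−3.5) = -2.2143
Δθ = wrap(-2.2143 − 2.8798) = 1.1891; ω₁ = Δθ/dt₁ = 1.1891
distance = √((-2.5−3.5)² + (-3−5)²) = 10.0000; v₂ = distance/dt₂ = 20.0000

ω₁ = 1.1891, v₂ = 20.0000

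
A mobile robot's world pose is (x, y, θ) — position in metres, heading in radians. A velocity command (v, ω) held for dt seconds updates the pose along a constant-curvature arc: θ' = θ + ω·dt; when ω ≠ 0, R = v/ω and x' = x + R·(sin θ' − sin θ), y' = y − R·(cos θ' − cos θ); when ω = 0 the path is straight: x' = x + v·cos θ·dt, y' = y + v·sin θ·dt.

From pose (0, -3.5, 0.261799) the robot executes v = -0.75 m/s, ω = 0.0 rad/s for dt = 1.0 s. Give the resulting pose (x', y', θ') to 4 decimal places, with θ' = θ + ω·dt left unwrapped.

θ' = 0.2618 + 0.0·1.0 = 0.2618
ω = 0 → straight: x' = 0 + -0.75·cos(0.2618)·1.0 = -0.7244
y' = -3.5 + -0.75·sin(0.2618)·1.0 = -3.6941

(-0.7244, -3.6941, 0.2618)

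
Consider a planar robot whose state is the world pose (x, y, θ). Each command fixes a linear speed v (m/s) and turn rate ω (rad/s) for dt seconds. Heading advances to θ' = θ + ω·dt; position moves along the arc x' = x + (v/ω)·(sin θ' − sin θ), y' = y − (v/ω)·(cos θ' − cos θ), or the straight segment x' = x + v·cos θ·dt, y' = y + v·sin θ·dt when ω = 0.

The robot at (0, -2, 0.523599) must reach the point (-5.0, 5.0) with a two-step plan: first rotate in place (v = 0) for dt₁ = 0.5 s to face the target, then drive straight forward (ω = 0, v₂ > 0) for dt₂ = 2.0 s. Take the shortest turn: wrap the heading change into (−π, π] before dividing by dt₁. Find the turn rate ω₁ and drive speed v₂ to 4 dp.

ω₁ = 3.3349, v₂ = 4.3012

heading to target = atan2(5−-2, -5−0) = 2.1910
Δθ = wrap(2.1910 − 0.5236) = 1.6674; ω₁ = Δθ/dt₁ = 3.3349
distance = √((-5−0)² + (5−-2)²) = 8.6023; v₂ = distance/dt₂ = 4.3012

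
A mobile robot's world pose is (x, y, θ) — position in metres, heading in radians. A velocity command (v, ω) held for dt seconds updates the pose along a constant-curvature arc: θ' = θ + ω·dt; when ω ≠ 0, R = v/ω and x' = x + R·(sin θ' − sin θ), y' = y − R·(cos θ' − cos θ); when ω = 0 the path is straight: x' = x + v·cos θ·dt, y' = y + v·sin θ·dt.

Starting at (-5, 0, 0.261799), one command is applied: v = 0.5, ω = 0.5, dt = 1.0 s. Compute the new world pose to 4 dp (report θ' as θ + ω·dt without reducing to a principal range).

θ' = 0.2618 + 0.5·1.0 = 0.7618
R = v/ω = 0.5/0.5 = 1.0000
x' = -5 + 1.0000·(sin 0.7618 − sin 0.2618) = -4.5686
y' = 0 − 1.0000·(cos 0.7618 − cos 0.2618) = 0.2423

(-4.5686, 0.2423, 0.7618)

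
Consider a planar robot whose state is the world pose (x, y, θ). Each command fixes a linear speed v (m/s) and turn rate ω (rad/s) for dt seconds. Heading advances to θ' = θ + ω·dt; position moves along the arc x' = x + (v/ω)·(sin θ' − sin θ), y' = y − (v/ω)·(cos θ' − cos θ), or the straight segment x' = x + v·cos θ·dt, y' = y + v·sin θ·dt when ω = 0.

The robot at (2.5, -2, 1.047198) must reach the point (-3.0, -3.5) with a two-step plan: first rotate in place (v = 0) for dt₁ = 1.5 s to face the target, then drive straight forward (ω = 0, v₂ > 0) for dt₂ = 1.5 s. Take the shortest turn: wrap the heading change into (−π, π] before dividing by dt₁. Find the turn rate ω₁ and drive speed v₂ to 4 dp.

heading to target = atan2(-3.5−-2, -3−2.5) = -2.8753
Δθ = wrap(-2.8753 − 1.0472) = 2.3606; ω₁ = Δθ/dt₁ = 1.5738
distance = √((-3−2.5)² + (-3.5−-2)²) = 5.7009; v₂ = distance/dt₂ = 3.8006

ω₁ = 1.5738, v₂ = 3.8006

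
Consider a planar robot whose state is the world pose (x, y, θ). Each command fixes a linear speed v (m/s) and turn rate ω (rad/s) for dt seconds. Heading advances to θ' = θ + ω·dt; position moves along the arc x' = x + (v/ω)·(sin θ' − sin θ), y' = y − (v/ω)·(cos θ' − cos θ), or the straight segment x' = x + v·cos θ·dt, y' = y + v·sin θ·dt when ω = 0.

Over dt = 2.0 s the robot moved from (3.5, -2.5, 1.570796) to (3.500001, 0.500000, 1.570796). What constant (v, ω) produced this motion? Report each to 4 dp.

Δθ = 1.570796 − 1.570796 = 0.000000
ω = Δθ/dt = 0.000000/2.0 = 0.0000
ω = 0 → v = (Δx·cos θ + Δy·sin θ)/dt = 1.5000

v = 1.5000, ω = 0.0000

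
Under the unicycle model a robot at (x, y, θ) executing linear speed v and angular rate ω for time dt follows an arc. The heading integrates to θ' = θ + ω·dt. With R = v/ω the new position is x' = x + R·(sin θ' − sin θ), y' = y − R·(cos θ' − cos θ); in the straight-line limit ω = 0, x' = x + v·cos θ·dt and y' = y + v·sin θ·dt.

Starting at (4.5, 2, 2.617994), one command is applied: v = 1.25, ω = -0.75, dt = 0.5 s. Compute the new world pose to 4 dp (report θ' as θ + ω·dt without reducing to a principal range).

(4.0292, 2.4055, 2.2430)

θ' = 2.6180 + -0.75·0.5 = 2.2430
R = v/ω = 1.25/-0.75 = -1.6667
x' = 4.5 + -1.6667·(sin 2.2430 − sin 2.6180) = 4.0292
y' = 2 − -1.6667·(cos 2.2430 − cos 2.6180) = 2.4055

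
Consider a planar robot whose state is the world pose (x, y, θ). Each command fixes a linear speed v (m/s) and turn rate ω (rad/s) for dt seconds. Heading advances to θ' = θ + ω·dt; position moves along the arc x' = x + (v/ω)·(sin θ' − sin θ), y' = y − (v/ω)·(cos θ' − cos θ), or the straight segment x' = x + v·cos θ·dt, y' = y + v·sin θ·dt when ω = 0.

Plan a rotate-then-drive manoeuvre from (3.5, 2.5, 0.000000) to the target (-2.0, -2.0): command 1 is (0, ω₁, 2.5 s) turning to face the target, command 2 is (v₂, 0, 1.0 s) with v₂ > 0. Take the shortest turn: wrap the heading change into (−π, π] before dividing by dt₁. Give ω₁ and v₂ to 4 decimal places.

ω₁ = -0.9823, v₂ = 7.1063

heading to target = atan2(-2−2.5, -2−3.5) = -2.4559
Δθ = wrap(-2.4559 − 0.0000) = -2.4559; ω₁ = Δθ/dt₁ = -0.9823
distance = √((-2−3.5)² + (-2−2.5)²) = 7.1063; v₂ = distance/dt₂ = 7.1063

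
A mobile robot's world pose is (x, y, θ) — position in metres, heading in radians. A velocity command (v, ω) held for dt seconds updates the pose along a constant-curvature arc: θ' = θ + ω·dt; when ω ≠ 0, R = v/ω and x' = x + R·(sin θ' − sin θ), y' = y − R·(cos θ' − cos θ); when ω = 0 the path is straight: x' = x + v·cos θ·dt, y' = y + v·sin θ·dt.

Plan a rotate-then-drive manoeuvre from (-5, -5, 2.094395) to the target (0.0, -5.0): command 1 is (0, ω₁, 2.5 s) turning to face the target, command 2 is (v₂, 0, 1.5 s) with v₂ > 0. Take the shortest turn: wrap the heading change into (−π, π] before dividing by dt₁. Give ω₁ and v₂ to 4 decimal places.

heading to target = atan2(-5−-5, 0−-5) = 0.0000
Δθ = wrap(0.0000 − 2.0944) = -2.0944; ω₁ = Δθ/dt₁ = -0.8378
distance = √((0−-5)² + (-5−-5)²) = 5.0000; v₂ = distance/dt₂ = 3.3333

ω₁ = -0.8378, v₂ = 3.3333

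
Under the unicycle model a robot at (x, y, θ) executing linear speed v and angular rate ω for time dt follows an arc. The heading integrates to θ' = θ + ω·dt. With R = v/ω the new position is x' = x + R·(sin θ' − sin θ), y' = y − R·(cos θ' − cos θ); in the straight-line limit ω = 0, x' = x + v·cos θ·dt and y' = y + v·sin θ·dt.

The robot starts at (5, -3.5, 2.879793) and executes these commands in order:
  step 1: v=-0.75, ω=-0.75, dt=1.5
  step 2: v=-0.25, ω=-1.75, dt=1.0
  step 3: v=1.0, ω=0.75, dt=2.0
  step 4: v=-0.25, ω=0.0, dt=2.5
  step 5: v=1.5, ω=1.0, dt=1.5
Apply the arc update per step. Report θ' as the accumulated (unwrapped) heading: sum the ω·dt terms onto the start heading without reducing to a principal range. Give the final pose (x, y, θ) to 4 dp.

step 1: θ'=1.7548 (R=1.0000) → pose (5.7243, -4.2830, 1.7548)
step 2: θ'=0.0048 (R=0.1429) → pose (5.5845, -4.4520, 0.0048)
step 3: θ'=1.5048 (R=1.3333) → pose (6.9086, -3.2066, 1.5048)
step 4: θ'=1.5048 (straight) → pose (6.8674, -3.8302, 1.5048)
step 5: θ'=3.0048 (R=1.5000) → pose (5.5752, -2.2453, 3.0048)

(5.5752, -2.2453, 3.0048)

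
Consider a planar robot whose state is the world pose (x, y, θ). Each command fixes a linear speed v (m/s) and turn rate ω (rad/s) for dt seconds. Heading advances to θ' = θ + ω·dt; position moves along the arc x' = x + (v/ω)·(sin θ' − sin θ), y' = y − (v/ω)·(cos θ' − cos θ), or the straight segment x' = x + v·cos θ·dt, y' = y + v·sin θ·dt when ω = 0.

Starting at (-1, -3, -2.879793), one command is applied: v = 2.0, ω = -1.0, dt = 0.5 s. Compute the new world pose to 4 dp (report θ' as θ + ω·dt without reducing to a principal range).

(-1.9895, -3.0117, -3.3798)

θ' = -2.8798 + -1.0·0.5 = -3.3798
R = v/ω = 2.0/-1.0 = -2.0000
x' = -1 + -2.0000·(sin -3.3798 − sin -2.8798) = -1.9895
y' = -3 − -2.0000·(cos -3.3798 − cos -2.8798) = -3.0117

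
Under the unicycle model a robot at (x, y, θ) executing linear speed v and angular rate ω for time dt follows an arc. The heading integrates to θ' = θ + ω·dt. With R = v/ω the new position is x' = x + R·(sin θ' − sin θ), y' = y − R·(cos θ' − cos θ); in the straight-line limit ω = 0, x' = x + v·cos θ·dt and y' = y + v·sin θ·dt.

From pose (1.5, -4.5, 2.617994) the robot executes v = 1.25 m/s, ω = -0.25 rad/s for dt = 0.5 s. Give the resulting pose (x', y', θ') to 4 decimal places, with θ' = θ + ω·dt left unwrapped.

(0.9796, -4.1545, 2.4930)

θ' = 2.6180 + -0.25·0.5 = 2.4930
R = v/ω = 1.25/-0.25 = -5.0000
x' = 1.5 + -5.0000·(sin 2.4930 − sin 2.6180) = 0.9796
y' = -4.5 − -5.0000·(cos 2.4930 − cos 2.6180) = -4.1545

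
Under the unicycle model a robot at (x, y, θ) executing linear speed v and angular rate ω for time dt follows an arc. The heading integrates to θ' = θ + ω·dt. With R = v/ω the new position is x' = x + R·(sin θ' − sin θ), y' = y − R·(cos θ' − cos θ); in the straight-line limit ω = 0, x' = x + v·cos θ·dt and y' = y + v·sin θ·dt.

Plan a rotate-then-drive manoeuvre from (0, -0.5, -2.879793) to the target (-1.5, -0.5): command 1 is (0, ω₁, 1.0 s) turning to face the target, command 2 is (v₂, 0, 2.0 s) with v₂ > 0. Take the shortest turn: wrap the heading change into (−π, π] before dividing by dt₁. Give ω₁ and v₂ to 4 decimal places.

heading to target = atan2(-0.5−-0.5, -1.5−0) = 3.1416
Δθ = wrap(3.1416 − -2.8798) = -0.2618; ω₁ = Δθ/dt₁ = -0.2618
distance = √((-1.5−0)² + (-0.5−-0.5)²) = 1.5000; v₂ = distance/dt₂ = 0.7500

ω₁ = -0.2618, v₂ = 0.7500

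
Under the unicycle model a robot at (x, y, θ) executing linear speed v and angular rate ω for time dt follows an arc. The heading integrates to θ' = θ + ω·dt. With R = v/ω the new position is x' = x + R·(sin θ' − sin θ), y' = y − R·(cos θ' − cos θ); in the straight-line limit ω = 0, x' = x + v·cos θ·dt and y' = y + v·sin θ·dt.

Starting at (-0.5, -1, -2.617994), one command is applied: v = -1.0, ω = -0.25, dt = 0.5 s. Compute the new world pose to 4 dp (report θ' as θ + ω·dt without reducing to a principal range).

θ' = -2.6180 + -0.25·0.5 = -2.7430
R = v/ω = -1.0/-0.25 = 4.0000
x' = -0.5 + 4.0000·(sin -2.7430 − sin -2.6180) = -0.0525
y' = -1 − 4.0000·(cos -2.7430 − cos -2.6180) = -0.7777

(-0.0525, -0.7777, -2.7430)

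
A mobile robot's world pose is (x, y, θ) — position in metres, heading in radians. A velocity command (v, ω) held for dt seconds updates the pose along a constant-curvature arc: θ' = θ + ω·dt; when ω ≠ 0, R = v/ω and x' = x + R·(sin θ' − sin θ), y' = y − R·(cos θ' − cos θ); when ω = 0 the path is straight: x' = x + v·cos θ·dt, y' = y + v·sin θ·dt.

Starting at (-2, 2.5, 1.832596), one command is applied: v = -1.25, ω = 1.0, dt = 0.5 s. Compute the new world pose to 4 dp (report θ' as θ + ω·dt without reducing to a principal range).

θ' = 1.8326 + 1.0·0.5 = 2.3326
R = v/ω = -1.25/1.0 = -1.2500
x' = -2 + -1.2500·(sin 2.3326 − sin 1.8326) = -1.6971
y' = 2.5 − -1.2500·(cos 2.3326 − cos 1.8326) = 1.9607

(-1.6971, 1.9607, 2.3326)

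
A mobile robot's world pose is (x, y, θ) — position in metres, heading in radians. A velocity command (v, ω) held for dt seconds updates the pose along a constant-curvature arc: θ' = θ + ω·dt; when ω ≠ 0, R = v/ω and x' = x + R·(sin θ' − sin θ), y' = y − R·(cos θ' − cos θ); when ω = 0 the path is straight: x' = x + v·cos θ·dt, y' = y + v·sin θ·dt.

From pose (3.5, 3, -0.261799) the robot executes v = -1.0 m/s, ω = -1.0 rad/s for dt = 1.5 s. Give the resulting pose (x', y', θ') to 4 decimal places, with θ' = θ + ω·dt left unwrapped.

(2.7770, 4.1558, -1.7618)

θ' = -0.2618 + -1.0·1.5 = -1.7618
R = v/ω = -1.0/-1.0 = 1.0000
x' = 3.5 + 1.0000·(sin -1.7618 − sin -0.2618) = 2.7770
y' = 3 − 1.0000·(cos -1.7618 − cos -0.2618) = 4.1558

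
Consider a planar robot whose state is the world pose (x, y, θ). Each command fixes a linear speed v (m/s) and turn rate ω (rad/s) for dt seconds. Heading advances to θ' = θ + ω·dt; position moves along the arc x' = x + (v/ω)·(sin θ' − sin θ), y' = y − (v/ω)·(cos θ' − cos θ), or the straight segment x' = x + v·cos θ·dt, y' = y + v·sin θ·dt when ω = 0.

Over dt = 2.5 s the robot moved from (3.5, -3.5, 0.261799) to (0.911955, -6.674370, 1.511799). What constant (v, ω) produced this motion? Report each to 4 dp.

Δθ = 1.511799 − 0.261799 = 1.250000
ω = Δθ/dt = 1.250000/2.5 = 0.5000
R = −Δy/(cos θ' − cos θ) = -3.5000
v = R·ω = -3.5000·0.5000 = -1.7500

v = -1.7500, ω = 0.5000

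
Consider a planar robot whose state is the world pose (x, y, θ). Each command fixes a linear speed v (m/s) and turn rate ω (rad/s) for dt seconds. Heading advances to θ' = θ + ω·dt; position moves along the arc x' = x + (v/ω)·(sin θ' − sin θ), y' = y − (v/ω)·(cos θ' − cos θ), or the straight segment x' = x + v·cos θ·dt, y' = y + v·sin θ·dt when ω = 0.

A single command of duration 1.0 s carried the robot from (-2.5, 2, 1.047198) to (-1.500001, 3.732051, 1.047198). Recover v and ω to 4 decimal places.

v = 2.0000, ω = 0.0000

Δθ = 1.047198 − 1.047198 = 0.000000
ω = Δθ/dt = 0.000000/1.0 = 0.0000
ω = 0 → v = (Δx·cos θ + Δy·sin θ)/dt = 2.0000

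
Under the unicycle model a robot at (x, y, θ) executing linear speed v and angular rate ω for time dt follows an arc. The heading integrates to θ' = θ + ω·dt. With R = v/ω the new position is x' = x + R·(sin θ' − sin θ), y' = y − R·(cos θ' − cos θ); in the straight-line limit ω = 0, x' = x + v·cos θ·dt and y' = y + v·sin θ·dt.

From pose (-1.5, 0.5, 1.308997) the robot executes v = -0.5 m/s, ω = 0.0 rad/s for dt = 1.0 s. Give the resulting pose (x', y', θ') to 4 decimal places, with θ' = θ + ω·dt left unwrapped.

(-1.6294, 0.0170, 1.3090)

θ' = 1.3090 + 0.0·1.0 = 1.3090
ω = 0 → straight: x' = -1.5 + -0.5·cos(1.3090)·1.0 = -1.6294
y' = 0.5 + -0.5·sin(1.3090)·1.0 = 0.0170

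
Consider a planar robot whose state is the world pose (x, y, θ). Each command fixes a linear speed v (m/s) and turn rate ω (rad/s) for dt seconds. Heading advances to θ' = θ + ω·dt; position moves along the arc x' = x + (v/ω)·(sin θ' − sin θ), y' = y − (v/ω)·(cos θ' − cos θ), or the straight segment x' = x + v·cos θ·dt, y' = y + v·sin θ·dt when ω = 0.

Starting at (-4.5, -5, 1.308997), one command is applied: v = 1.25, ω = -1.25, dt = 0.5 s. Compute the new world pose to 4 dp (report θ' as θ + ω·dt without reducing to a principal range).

θ' = 1.3090 + -1.25·0.5 = 0.6840
R = v/ω = 1.25/-1.25 = -1.0000
x' = -4.5 + -1.0000·(sin 0.6840 − sin 1.3090) = -4.1660
y' = -5 − -1.0000·(cos 0.6840 − cos 1.3090) = -4.4838

(-4.1660, -4.4838, 0.6840)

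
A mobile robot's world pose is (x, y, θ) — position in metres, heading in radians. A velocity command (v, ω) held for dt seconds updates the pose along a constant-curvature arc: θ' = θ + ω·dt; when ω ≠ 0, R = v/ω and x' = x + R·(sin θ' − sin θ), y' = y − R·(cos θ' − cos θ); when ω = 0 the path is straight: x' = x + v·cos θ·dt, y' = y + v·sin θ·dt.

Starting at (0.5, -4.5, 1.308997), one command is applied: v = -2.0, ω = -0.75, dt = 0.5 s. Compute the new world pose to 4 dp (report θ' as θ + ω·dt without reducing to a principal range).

θ' = 1.3090 + -0.75·0.5 = 0.9340
R = v/ω = -2.0/-0.75 = 2.6667
x' = 0.5 + 2.6667·(sin 0.9340 − sin 1.3090) = 0.0682
y' = -4.5 − 2.6667·(cos 0.9340 − cos 1.3090) = -5.3955

(0.0682, -5.3955, 0.9340)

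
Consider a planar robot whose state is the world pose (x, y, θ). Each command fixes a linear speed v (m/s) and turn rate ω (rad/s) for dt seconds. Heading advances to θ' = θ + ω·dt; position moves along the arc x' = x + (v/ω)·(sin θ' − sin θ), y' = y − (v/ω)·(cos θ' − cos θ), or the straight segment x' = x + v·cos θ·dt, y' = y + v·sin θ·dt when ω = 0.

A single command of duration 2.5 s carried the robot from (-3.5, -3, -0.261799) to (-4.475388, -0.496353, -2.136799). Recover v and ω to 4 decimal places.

Δθ = -2.136799 − -0.261799 = -1.875000
ω = Δθ/dt = -1.875000/2.5 = -0.7500
R = −Δy/(cos θ' − cos θ) = 1.6667
v = R·ω = 1.6667·-0.7500 = -1.2500

v = -1.2500, ω = -0.7500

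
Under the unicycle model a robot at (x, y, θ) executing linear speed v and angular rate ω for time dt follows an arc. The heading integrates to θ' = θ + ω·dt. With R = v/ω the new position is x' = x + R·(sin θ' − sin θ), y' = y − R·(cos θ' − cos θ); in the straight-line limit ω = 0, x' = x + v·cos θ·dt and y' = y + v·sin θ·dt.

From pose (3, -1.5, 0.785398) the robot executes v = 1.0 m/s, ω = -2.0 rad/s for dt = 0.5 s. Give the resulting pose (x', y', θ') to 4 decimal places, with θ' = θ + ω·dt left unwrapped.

(3.4600, -1.3650, -0.2146)

θ' = 0.7854 + -2.0·0.5 = -0.2146
R = v/ω = 1.0/-2.0 = -0.5000
x' = 3 + -0.5000·(sin -0.2146 − sin 0.7854) = 3.4600
y' = -1.5 − -0.5000·(cos -0.2146 − cos 0.7854) = -1.3650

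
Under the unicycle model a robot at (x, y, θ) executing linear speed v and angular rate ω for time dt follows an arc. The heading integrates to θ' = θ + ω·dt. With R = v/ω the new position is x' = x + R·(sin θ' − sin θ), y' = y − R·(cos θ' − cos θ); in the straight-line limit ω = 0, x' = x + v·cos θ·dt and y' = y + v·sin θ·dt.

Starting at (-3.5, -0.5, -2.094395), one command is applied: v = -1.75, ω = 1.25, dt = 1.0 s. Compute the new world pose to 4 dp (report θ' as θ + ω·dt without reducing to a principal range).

θ' = -2.0944 + 1.25·1.0 = -0.8444
R = v/ω = -1.75/1.25 = -1.4000
x' = -3.5 + -1.4000·(sin -0.8444 − sin -2.0944) = -3.6658
y' = -0.5 − -1.4000·(cos -0.8444 − cos -2.0944) = 1.1299

(-3.6658, 1.1299, -0.8444)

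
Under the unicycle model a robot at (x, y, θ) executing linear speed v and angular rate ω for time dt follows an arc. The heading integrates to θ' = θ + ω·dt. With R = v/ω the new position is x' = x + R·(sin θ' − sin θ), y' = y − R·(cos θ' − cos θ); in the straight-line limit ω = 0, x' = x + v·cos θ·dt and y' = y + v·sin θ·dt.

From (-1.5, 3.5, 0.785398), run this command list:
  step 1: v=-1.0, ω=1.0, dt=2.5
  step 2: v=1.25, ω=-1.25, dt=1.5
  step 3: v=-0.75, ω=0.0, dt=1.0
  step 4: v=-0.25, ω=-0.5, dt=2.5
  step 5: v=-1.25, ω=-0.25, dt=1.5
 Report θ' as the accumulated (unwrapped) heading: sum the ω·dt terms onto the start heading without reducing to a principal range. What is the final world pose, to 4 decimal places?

(-4.1769, 1.8490, -0.2146)

step 1: θ'=3.2854 (R=-1.0000) → pose (-0.6496, 1.8032, 3.2854)
step 2: θ'=1.4104 (R=-1.0000) → pose (-1.7801, 2.9526, 1.4104)
step 3: θ'=1.4104 (straight) → pose (-1.8998, 2.2122, 1.4104)
step 4: θ'=0.1604 (R=0.5000) → pose (-2.3136, 1.7985, 0.1604)
step 5: θ'=-0.2146 (R=5.0000) → pose (-4.1769, 1.8490, -0.2146)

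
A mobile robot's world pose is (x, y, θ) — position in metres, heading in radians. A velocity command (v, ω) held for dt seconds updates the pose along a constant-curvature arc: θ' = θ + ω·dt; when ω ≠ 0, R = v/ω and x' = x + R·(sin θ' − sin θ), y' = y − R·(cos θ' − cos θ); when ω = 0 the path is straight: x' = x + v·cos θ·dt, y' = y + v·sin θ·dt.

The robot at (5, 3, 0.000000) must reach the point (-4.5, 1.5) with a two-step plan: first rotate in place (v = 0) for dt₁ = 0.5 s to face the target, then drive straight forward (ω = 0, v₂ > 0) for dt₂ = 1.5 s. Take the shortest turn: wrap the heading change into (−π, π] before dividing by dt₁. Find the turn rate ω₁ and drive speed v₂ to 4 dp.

heading to target = atan2(1.5−3, -4.5−5) = -2.9850
Δθ = wrap(-2.9850 − 0.0000) = -2.9850; ω₁ = Δθ/dt₁ = -5.9700
distance = √((-4.5−5)² + (1.5−3)²) = 9.6177; v₂ = distance/dt₂ = 6.4118

ω₁ = -5.9700, v₂ = 6.4118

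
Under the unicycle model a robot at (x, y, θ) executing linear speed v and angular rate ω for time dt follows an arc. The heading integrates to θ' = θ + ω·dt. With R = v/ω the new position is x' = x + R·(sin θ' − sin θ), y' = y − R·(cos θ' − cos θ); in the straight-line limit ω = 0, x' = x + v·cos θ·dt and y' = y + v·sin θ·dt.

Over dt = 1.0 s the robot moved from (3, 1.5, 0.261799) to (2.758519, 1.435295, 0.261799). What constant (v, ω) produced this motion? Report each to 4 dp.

Δθ = 0.261799 − 0.261799 = 0.000000
ω = Δθ/dt = 0.000000/1.0 = 0.0000
ω = 0 → v = (Δx·cos θ + Δy·sin θ)/dt = -0.2500

v = -0.2500, ω = 0.0000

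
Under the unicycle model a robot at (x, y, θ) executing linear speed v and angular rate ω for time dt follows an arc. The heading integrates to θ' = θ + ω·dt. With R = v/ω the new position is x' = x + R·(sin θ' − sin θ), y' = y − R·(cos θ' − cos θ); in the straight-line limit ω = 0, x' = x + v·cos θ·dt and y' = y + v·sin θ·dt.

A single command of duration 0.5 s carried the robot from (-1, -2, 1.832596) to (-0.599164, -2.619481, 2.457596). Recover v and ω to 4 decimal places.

Δθ = 2.457596 − 1.832596 = 0.625000
ω = Δθ/dt = 0.625000/0.5 = 1.2500
R = −Δy/(cos θ' − cos θ) = -1.2000
v = R·ω = -1.2000·1.2500 = -1.5000

v = -1.5000, ω = 1.2500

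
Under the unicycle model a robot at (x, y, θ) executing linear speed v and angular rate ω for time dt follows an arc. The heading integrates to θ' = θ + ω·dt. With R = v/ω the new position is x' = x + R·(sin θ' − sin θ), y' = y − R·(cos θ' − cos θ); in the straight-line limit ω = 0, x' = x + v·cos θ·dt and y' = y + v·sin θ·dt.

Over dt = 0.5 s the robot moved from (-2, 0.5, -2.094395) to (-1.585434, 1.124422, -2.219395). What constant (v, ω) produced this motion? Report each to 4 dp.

Δθ = -2.219395 − -2.094395 = -0.125000
ω = Δθ/dt = -0.125000/0.5 = -0.2500
R = −Δy/(cos θ' − cos θ) = 6.0000
v = R·ω = 6.0000·-0.2500 = -1.5000

v = -1.5000, ω = -0.2500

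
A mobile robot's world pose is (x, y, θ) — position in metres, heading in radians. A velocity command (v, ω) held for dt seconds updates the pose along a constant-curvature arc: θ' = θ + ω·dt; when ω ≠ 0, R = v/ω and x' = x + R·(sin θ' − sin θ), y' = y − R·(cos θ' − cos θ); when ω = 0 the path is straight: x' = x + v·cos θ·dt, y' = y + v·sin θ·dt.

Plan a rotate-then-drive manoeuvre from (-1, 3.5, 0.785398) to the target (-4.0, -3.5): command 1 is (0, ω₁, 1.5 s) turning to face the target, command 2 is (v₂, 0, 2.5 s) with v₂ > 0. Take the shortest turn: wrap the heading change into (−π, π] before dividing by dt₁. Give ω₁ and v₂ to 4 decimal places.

heading to target = atan2(-3.5−3.5, -4−-1) = -1.9757
Δθ = wrap(-1.9757 − 0.7854) = -2.7611; ω₁ = Δθ/dt₁ = -1.8407
distance = √((-4−-1)² + (-3.5−3.5)²) = 7.6158; v₂ = distance/dt₂ = 3.0463

ω₁ = -1.8407, v₂ = 3.0463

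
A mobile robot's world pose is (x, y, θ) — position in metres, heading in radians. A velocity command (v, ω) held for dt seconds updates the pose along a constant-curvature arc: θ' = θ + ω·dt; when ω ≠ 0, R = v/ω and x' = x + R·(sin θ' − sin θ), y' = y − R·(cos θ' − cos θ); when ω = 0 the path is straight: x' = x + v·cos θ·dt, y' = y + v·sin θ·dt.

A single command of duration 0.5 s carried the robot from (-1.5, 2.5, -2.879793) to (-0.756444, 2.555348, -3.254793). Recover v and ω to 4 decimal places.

Δθ = -3.254793 − -2.879793 = -0.375000
ω = Δθ/dt = -0.375000/0.5 = -0.7500
R = Δx/(sin θ' − sin θ) = 2.0000
v = R·ω = 2.0000·-0.7500 = -1.5000

v = -1.5000, ω = -0.7500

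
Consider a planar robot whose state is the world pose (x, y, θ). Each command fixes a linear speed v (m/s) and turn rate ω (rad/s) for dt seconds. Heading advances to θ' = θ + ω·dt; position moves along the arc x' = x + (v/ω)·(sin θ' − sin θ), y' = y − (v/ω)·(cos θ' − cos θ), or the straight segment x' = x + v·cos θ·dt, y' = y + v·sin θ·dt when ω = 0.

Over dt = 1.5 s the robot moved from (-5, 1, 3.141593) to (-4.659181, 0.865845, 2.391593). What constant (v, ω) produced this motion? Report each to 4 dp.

v = -0.2500, ω = -0.5000

Δθ = 2.391593 − 3.141593 = -0.750000
ω = Δθ/dt = -0.750000/1.5 = -0.5000
R = Δx/(sin θ' − sin θ) = 0.5000
v = R·ω = 0.5000·-0.5000 = -0.2500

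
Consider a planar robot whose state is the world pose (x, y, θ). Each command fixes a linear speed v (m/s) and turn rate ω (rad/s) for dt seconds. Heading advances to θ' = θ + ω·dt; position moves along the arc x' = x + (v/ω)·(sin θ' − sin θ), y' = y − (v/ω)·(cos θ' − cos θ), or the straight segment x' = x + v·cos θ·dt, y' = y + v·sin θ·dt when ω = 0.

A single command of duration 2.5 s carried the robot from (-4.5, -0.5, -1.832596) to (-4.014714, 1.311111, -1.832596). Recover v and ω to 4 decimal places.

v = -0.7500, ω = 0.0000

Δθ = -1.832596 − -1.832596 = 0.000000
ω = Δθ/dt = 0.000000/2.5 = 0.0000
ω = 0 → v = (Δx·cos θ + Δy·sin θ)/dt = -0.7500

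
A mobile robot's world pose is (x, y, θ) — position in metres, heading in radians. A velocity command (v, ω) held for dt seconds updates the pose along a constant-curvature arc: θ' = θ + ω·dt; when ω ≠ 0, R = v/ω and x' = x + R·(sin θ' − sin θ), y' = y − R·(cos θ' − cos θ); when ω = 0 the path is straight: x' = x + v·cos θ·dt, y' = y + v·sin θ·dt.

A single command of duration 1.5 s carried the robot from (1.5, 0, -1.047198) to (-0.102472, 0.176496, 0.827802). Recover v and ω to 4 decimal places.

Δθ = 0.827802 − -1.047198 = 1.875000
ω = Δθ/dt = 1.875000/1.5 = 1.2500
R = Δx/(sin θ' − sin θ) = -1.0000
v = R·ω = -1.0000·1.2500 = -1.2500

v = -1.2500, ω = 1.2500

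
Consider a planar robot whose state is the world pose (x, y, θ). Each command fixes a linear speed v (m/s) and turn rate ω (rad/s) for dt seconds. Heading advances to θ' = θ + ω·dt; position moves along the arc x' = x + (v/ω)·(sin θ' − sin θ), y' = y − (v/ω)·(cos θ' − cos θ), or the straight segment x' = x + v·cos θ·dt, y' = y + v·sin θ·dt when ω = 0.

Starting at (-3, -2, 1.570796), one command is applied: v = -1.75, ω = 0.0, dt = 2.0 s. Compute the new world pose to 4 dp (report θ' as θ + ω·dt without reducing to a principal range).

θ' = 1.5708 + 0.0·2.0 = 1.5708
ω = 0 → straight: x' = -3 + -1.75·cos(1.5708)·2.0 = -3.0000
y' = -2 + -1.75·sin(1.5708)·2.0 = -5.5000

(-3.0000, -5.5000, 1.5708)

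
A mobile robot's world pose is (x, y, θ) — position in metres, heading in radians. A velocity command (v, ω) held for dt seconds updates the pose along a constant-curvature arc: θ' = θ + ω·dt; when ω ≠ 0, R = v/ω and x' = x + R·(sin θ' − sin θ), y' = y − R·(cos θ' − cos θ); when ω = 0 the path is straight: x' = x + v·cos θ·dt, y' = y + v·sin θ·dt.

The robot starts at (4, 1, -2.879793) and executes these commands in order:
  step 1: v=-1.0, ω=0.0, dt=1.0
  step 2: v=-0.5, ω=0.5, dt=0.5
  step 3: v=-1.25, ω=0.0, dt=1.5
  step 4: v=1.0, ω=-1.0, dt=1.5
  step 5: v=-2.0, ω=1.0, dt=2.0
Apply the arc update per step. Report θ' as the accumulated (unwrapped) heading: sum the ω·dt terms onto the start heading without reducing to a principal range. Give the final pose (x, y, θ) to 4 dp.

(8.8725, 2.6325, -2.1298)

step 1: θ'=-2.8798 (straight) → pose (4.9659, 1.2588, -2.8798)
step 2: θ'=-2.6298 (R=-1.0000) → pose (5.1969, 1.3529, -2.6298)
step 3: θ'=-2.6298 (straight) → pose (6.8316, 2.2712, -2.6298)
step 4: θ'=-4.1298 (R=-1.0000) → pose (5.5068, 2.5928, -4.1298)
step 5: θ'=-2.1298 (R=-2.0000) → pose (8.8725, 2.6325, -2.1298)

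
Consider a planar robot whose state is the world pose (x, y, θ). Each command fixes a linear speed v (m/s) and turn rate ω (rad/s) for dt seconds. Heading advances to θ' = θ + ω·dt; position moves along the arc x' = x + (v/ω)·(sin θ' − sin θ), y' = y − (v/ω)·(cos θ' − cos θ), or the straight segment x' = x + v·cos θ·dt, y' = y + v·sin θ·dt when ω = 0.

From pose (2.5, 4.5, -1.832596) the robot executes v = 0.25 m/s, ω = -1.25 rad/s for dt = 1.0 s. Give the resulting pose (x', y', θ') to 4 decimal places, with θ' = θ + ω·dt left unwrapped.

θ' = -1.8326 + -1.25·1.0 = -3.0826
R = v/ω = 0.25/-1.25 = -0.2000
x' = 2.5 + -0.2000·(sin -3.0826 − sin -1.8326) = 2.3186
y' = 4.5 − -0.2000·(cos -3.0826 − cos -1.8326) = 4.3521

(2.3186, 4.3521, -3.0826)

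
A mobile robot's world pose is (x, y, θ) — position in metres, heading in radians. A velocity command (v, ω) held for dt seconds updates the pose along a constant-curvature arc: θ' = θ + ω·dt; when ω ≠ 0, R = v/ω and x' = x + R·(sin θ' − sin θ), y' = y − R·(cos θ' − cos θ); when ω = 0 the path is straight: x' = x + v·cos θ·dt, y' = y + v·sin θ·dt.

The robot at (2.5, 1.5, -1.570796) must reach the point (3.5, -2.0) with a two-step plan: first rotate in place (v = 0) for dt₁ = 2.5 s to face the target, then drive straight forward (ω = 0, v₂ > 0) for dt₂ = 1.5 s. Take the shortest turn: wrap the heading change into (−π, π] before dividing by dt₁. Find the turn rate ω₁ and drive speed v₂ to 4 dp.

ω₁ = 0.1113, v₂ = 2.4267

heading to target = atan2(-2−1.5, 3.5−2.5) = -1.2925
Δθ = wrap(-1.2925 − -1.5708) = 0.2783; ω₁ = Δθ/dt₁ = 0.1113
distance = √((3.5−2.5)² + (-2−1.5)²) = 3.6401; v₂ = distance/dt₂ = 2.4267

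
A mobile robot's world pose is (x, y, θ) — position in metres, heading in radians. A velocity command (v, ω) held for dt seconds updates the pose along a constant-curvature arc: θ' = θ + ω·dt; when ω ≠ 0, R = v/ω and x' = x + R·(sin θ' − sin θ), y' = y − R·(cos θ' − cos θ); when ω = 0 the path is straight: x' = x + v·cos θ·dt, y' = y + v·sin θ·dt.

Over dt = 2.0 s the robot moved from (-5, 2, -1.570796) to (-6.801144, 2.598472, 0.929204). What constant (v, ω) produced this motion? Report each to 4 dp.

Δθ = 0.929204 − -1.570796 = 2.500000
ω = Δθ/dt = 2.500000/2.0 = 1.2500
R = Δx/(sin θ' − sin θ) = -1.0000
v = R·ω = -1.0000·1.2500 = -1.2500

v = -1.2500, ω = 1.2500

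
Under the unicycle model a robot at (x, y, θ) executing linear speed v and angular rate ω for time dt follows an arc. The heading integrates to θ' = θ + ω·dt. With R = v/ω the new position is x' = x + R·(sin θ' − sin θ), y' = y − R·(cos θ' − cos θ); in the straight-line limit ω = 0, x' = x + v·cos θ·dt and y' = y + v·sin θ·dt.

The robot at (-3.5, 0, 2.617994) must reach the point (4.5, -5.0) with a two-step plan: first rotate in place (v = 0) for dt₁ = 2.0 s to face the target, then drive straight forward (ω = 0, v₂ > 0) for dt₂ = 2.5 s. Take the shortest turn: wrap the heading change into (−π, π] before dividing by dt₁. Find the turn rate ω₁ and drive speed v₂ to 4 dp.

ω₁ = 1.5533, v₂ = 3.7736

heading to target = atan2(-5−0, 4.5−-3.5) = -0.5586
Δθ = wrap(-0.5586 − 2.6180) = 3.1066; ω₁ = Δθ/dt₁ = 1.5533
distance = √((4.5−-3.5)² + (-5−0)²) = 9.4340; v₂ = distance/dt₂ = 3.7736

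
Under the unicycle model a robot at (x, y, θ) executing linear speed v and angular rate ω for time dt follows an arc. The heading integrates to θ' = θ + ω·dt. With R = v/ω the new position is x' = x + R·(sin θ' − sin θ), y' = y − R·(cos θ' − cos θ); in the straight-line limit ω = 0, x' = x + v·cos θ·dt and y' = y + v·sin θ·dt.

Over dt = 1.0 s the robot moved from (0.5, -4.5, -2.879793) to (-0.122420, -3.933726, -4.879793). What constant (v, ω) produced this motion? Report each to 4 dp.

Δθ = -4.879793 − -2.879793 = -2.000000
ω = Δθ/dt = -2.000000/1.0 = -2.0000
R = Δx/(sin θ' − sin θ) = -0.5000
v = R·ω = -0.5000·-2.0000 = 1.0000

v = 1.0000, ω = -2.0000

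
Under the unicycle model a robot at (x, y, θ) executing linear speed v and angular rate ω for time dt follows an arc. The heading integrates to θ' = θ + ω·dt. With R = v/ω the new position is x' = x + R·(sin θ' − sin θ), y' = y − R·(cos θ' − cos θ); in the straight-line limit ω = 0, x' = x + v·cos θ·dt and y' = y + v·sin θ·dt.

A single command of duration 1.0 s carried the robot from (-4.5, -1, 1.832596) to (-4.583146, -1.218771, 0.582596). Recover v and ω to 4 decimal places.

v = -0.2500, ω = -1.2500

Δθ = 0.582596 − 1.832596 = -1.250000
ω = Δθ/dt = -1.250000/1.0 = -1.2500
R = −Δy/(cos θ' − cos θ) = 0.2000
v = R·ω = 0.2000·-1.2500 = -0.2500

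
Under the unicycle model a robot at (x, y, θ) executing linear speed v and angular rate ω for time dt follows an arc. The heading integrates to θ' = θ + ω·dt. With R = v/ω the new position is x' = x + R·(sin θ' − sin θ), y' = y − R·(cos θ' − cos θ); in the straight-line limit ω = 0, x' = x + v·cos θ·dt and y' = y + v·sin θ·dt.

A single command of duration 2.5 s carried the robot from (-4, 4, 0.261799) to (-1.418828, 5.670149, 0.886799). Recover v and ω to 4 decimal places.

Δθ = 0.886799 − 0.261799 = 0.625000
ω = Δθ/dt = 0.625000/2.5 = 0.2500
R = Δx/(sin θ' − sin θ) = 5.0000
v = R·ω = 5.0000·0.2500 = 1.2500

v = 1.2500, ω = 0.2500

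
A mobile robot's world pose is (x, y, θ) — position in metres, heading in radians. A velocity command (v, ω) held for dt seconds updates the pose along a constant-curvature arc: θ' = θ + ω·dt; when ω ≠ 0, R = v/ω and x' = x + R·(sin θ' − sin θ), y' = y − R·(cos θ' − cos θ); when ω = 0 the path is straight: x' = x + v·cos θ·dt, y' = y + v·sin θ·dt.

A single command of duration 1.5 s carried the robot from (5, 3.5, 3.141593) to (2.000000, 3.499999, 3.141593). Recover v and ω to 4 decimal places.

v = 2.0000, ω = 0.0000

Δθ = 3.141593 − 3.141593 = 0.000000
ω = Δθ/dt = 0.000000/1.5 = 0.0000
ω = 0 → v = (Δx·cos θ + Δy·sin θ)/dt = 2.0000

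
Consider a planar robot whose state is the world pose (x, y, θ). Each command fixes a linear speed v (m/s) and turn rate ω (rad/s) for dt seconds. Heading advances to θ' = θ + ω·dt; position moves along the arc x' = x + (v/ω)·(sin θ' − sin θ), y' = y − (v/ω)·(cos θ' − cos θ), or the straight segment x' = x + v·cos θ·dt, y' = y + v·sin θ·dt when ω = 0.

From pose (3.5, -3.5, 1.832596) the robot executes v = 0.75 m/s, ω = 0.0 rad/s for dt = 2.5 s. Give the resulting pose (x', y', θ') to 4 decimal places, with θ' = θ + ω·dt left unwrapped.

(3.0147, -1.6889, 1.8326)

θ' = 1.8326 + 0.0·2.5 = 1.8326
ω = 0 → straight: x' = 3.5 + 0.75·cos(1.8326)·2.5 = 3.0147
y' = -3.5 + 0.75·sin(1.8326)·2.5 = -1.6889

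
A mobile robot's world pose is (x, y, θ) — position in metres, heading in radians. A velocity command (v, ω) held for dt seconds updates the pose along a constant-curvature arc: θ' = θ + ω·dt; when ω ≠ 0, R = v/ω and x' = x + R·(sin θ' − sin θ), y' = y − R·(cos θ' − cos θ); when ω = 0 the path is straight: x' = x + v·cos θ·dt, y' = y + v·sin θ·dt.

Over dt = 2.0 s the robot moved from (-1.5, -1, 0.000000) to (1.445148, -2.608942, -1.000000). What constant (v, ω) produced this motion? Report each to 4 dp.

Δθ = -1.000000 − 0.000000 = -1.000000
ω = Δθ/dt = -1.000000/2.0 = -0.5000
R = Δx/(sin θ' − sin θ) = -3.5000
v = R·ω = -3.5000·-0.5000 = 1.7500

v = 1.7500, ω = -0.5000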